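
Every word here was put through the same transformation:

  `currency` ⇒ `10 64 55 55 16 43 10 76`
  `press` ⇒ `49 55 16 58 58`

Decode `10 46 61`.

cot

The formula is n = 3×(alphabet index, a=1) + 1.
Reversing it on 10 46 61: 10→(10−1)÷3=3=c, 46→(46−1)÷3=15=o, 61→(61−1)÷3=20=t.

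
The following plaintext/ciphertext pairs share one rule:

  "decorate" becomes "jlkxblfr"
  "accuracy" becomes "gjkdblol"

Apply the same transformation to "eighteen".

In decorate: d→j is +6, e→l is +7, c→k is +8, o→x is +9 — the shift increases by 1 each position. The shift increases by 1 at each position, starting from +6: 6, 7, 8, ….
On eighteen: e+6=k, i+7=p, g+8=o, h+9=q, t+10=d, e+11=p, e+12=q, n+13=a.

kpoqdpqa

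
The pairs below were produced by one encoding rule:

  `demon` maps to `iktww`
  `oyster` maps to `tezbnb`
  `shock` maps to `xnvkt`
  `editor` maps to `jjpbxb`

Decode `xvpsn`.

spike

Letter i (0-indexed) is shifted by i+5, so successive shifts are 5, 6, 7, ….
Undoing it on xvpsn: x−5=s, v−6=p, p−7=i, s−8=k, n−9=e.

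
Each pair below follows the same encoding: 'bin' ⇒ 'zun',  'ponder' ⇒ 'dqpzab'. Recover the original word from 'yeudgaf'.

tourism

Two steps: reverse the string, then apply a Caesar shift of +12.
Undoing it on yeudgaf: shift back: y−12=m, e−12=s, u−12=i, d−12=r, g−12=u, a−12=o, f−12=t → msiruot; then reverse → tourism.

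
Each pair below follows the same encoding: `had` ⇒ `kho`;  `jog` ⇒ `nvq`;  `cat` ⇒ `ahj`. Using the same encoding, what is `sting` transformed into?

The word is reversed, then every letter is shifted forward by 7.
On sting: reverse → gnits; then shift: g+7=n, n+7=u, i+7=p, t+7=a, s+7=z.

nupaz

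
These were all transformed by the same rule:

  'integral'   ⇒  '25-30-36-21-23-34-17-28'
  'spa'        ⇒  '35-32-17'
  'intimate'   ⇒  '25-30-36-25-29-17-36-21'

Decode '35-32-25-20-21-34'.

i is letter #9 and maps to 25: an offset of 16. Letters become their 1-based position plus 16 (so a→17, b→18, …).
Undoing it on 35-32-25-20-21-34: 35→(35−16)÷1=19=s, 32→(32−16)÷1=16=p, 25→(25−16)÷1=9=i, 20→(20−16)÷1=4=d, 21→(21−16)÷1=5=e, 34→(34−16)÷1=18=r.

spider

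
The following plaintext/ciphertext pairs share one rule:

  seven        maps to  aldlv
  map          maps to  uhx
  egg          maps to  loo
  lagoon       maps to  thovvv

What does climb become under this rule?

Vowels shift forward by 7 and consonants shift forward by 8.
For climb: c(cons)+8=k, l(cons)+8=t, i(vowel)+7=p, m(cons)+8=u, b(cons)+8=j.

ktpuj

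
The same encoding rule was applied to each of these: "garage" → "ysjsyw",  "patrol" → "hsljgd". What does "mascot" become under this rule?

eskugl

It's a constant shift of +18 (ROT18).
Applying it to mascot: m+18=e, a+18=s, s+18=k, c+18=u, o+18=g, t+18=l.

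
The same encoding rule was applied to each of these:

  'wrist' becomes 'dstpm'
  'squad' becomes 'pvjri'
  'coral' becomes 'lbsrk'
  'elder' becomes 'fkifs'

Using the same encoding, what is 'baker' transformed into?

ornfs

This is an affine cipher: with a=0,…,z=25, each position x becomes (23x+17) mod 26.
Applying it to baker: b(1)→23·1+17≡14=o; a(0)→23·0+17≡17=r; k(10)→23·10+17≡13=n; e(4)→23·4+17≡5=f; r(17)→23·17+17≡18=s (all mod 26).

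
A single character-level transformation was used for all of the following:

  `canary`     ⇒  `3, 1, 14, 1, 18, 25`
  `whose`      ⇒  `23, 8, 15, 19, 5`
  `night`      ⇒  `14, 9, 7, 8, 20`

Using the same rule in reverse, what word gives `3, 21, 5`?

c is letter #3 and maps to 3: an offset of 0. Each letter is replaced by its alphabet position (a=1, b=2, …, z=26).
Undoing it on 3, 21, 5: 3=c, 21=u, 5=e.

cue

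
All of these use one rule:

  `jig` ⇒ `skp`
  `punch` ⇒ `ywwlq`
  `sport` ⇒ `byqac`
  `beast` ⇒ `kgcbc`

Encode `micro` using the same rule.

The shift depends on letter class: consonant j→s is +9, but vowel i→k is +2. Two shifts are in play — +2 for a/e/i/o/u, +9 for every other letter.
For micro: m(cons)+9=v, i(vowel)+2=k, c(cons)+9=l, r(cons)+9=a, o(vowel)+2=q.

vklaq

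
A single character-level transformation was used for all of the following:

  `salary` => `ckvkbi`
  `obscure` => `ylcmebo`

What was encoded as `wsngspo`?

midwife

Compare letters: s→c is +10, a→k is +10, l→v is +10 — a constant shift. Every letter moves 10 places later in the alphabet, wrapping around z→a.
Decoding wsngspo: w−10=m, s−10=i, n−10=d, g−10=w, s−10=i, p−10=f, o−10=e.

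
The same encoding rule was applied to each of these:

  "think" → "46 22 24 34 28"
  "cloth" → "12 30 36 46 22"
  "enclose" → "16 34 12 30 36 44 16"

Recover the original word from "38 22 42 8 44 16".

t(#20)→46 and h(#8)→22: differences scale by 2, so n = 2·pos + 6. With a=1..z=26, the number is 2·pos + 6.
Decoding 38 22 42 8 44 16: 38→(38−6)÷2=16=p, 22→(22−6)÷2=8=h, 42→(42−6)÷2=18=r, 8→(8−6)÷2=1=a, 44→(44−6)÷2=19=s, 16→(16−6)÷2=5=e.

phrase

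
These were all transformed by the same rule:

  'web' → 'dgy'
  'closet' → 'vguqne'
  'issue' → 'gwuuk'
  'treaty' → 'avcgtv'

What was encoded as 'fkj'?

The output letters match the input read backwards, each shifted +2: web reversed is bew. Read the word backwards and shift each letter +2.
Undoing it on fkj: shift back: f−2=d, k−2=i, j−2=h → dih; then reverse → hid.

hid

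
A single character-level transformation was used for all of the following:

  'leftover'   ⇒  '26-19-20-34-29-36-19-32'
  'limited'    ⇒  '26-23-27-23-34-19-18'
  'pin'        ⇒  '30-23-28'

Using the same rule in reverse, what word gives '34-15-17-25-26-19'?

tackle

l is letter #12 and maps to 26: an offset of 14. Letters become their 1-based position plus 14 (so a→15, b→16, …).
Undoing it on 34-15-17-25-26-19: 34→(34−14)÷1=20=t, 15→(15−14)÷1=1=a, 17→(17−14)÷1=3=c, 25→(25−14)÷1=11=k, 26→(26−14)÷1=12=l, 19→(19−14)÷1=5=e.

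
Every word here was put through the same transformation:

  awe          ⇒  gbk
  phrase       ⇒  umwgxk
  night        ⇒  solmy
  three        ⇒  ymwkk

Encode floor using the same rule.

kquuw

The shift depends on letter class: consonant w→b is +5, but vowel a→g is +6. The rule splits by letter class: vowels +6, consonants +5.
For floor: f(cons)+5=k, l(cons)+5=q, o(vowel)+6=u, o(vowel)+6=u, r(cons)+5=w.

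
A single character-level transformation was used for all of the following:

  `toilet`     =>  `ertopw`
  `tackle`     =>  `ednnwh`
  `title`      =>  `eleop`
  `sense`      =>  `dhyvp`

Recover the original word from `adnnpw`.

packet

Shifts by position in toilet: pos 0: t→e (+11), pos 1: o→r (+3), pos 2: i→t (+11), pos 3: l→o (+3) — repeating every 2. It's a Vigenère-style cipher with numeric key [11,3]: position i shifts by key[i mod 2].
Reversing it on adnnpw: a−11=p, d−3=a, n−11=c, n−3=k, p−11=e, w−3=t.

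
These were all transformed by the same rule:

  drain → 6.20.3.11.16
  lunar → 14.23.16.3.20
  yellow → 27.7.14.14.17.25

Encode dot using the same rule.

6.17.22

d is letter #4 and maps to 6: an offset of 2. Letters become their 1-based position plus 2 (so a→3, b→4, …).
For dot: d=4→6, o=15→17, t=20→22.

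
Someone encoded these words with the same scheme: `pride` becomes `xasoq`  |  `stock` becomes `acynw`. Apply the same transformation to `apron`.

Letter i (0-indexed) is shifted by i+8, so successive shifts are 8, 9, 10, ….
For apron: a+8=i, p+9=y, r+10=b, o+11=z, n+12=z.

iybzz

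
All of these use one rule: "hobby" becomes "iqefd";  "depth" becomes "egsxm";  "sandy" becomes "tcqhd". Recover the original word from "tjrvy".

short

The shift increases by 1 at each position, starting from +1: 1, 2, 3, ….
Reversing it on tjrvy: t−1=s, j−2=h, r−3=o, v−4=r, y−5=t.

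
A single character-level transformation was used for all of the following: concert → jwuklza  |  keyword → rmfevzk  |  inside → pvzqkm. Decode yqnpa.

right

Shifts by position in concert: pos 0: c→j (+7), pos 1: o→w (+8), pos 2: n→u (+7), pos 3: c→k (+8) — repeating every 2. The shifts repeat in a cycle of length 2: positions 0,1,… shift by +7, +8, then the pattern repeats.
Decoding yqnpa: y−7=r, q−8=i, n−7=g, p−8=h, a−7=t.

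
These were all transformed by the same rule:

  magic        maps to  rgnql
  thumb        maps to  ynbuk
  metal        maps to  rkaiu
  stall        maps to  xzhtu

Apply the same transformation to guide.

In magic: m→r is +5, a→g is +6, g→n is +7, i→q is +8 — the shift increases by 1 each position. Each letter shifts forward by (position + 5), i.e. 5, 6, 7, … — the shift grows by one for each successive letter.
Applying it to guide: g+5=l, u+6=a, i+7=p, d+8=l, e+9=n.

lapln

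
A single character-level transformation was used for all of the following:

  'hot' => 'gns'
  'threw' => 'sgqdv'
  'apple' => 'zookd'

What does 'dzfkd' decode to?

Compare letters: h→g is +25, o→n is +25, t→s is +25 — a constant shift. Each letter is shifted forward by 25 in the alphabet (a Caesar shift of +25).
Undoing it on dzfkd: d−25=e, z−25=a, f−25=g, k−25=l, d−25=e.

eagle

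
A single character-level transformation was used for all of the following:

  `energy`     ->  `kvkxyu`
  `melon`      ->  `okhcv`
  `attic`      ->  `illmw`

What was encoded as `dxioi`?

e(4)→k(10) and n(13)→v(21) fit y≡7x+8 (mod 26); the inverse of 7 mod 26 is 15. Each letter's alphabet position (a=0..z=25) is mapped through 7·x+8 mod 26 — an affine cipher.
Decoding dxioi: d(3)→15·(3−8)≡3=d; x(23)→15·(23−8)≡17=r; i(8)→15·(8−8)≡0=a; o(14)→15·(14−8)≡12=m; i(8)→15·(8−8)≡0=a (all mod 26).

drama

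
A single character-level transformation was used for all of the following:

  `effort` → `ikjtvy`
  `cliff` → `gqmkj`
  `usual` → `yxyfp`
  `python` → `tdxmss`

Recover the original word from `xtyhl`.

Shifts by position in effort: pos 0: e→i (+4), pos 1: f→k (+5), pos 2: f→j (+4), pos 3: o→t (+5) — repeating every 2. The shifts repeat in a cycle of length 2: positions 0,1,… shift by +4, +5, then the pattern repeats.
Decoding xtyhl: x−4=t, t−5=o, y−4=u, h−5=c, l−4=h.

touch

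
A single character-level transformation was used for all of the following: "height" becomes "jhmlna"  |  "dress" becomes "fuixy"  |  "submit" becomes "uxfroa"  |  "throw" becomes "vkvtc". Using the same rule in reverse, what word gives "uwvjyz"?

In height: h→j is +2, e→h is +3, i→m is +4, g→l is +5 — the shift increases by 1 each position. The shift increases by 1 at each position, starting from +2: 2, 3, 4, ….
Undoing it on uwvjyz: u−2=s, w−3=t, v−4=r, j−5=e, y−6=s, z−7=s.

stress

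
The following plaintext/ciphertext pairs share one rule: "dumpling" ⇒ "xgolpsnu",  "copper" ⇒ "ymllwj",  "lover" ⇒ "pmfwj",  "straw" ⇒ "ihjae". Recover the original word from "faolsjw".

vampire

d(3)→x(23) and u(20)→g(6) fit y≡25x+0 (mod 26); the inverse of 25 mod 26 is 25. This is an affine cipher: with a=0,…,z=25, each position x becomes (25x+0) mod 26.
Decoding faolsjw: f(5)→25·(5−0)≡21=v; a(0)→25·(0−0)≡0=a; o(14)→25·(14−0)≡12=m; l(11)→25·(11−0)≡15=p; s(18)→25·(18−0)≡8=i; j(9)→25·(9−0)≡17=r; w(22)→25·(22−0)≡4=e (all mod 26).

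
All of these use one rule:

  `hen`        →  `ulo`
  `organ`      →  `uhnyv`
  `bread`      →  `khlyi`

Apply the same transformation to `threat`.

The output letters match the input read backwards, each shifted +7: hen reversed is neh. The word is reversed, then every letter is shifted forward by 7.
Applying it to threat: reverse → taerht; then shift: t+7=a, a+7=h, e+7=l, r+7=y, h+7=o, t+7=a.

ahlyoa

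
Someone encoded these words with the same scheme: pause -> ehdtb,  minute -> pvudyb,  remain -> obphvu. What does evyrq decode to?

pitch

p(15)→e(4) and a(0)→h(7) fit y≡5x+7 (mod 26); the inverse of 5 mod 26 is 21. Each letter's alphabet position (a=0..z=25) is mapped through 5·x+7 mod 26 — an affine cipher.
Reversing it on evyrq: e(4)→21·(4−7)≡15=p; v(21)→21·(21−7)≡8=i; y(24)→21·(24−7)≡19=t; r(17)→21·(17−7)≡2=c; q(16)→21·(16−7)≡7=h (all mod 26).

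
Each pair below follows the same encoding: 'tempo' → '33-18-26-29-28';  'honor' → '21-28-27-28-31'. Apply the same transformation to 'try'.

33-31-38

t is letter #20 and maps to 33: an offset of 13. Letters become their 1-based position plus 13 (so a→14, b→15, …).
Applying it to try: t=20→33, r=18→31, y=25→38.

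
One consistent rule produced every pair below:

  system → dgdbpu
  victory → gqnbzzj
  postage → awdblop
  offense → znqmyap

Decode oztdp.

drive

The shifts repeat in a cycle of length 2: positions 0,1,… shift by +11, +8, then the pattern repeats.
Decoding oztdp: o−11=d, z−8=r, t−11=i, d−8=v, p−11=e.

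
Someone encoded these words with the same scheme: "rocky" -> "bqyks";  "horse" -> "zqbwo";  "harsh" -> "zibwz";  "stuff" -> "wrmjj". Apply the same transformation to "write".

cburo

Each letter's alphabet position (a=0..z=25) is mapped through 21·x+8 mod 26 — an affine cipher.
For write: w(22)→21·22+8≡2=c; r(17)→21·17+8≡1=b; i(8)→21·8+8≡20=u; t(19)→21·19+8≡17=r; e(4)→21·4+8≡14=o (all mod 26).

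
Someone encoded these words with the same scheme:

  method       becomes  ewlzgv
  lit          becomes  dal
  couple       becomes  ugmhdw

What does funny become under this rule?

Every letter moves 18 places later in the alphabet, wrapping around z→a.
On funny: f+18=x, u+18=m, n+18=f, n+18=f, y+18=q.

xmffq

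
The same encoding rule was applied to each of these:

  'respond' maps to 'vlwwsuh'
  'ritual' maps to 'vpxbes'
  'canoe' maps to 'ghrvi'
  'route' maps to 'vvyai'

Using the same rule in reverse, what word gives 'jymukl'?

The shifts repeat in a cycle of length 2: positions 0,1,… shift by +4, +7, then the pattern repeats.
Undoing it on jymukl: j−4=f, y−7=r, m−4=i, u−7=n, k−4=g, l−7=e.

fringe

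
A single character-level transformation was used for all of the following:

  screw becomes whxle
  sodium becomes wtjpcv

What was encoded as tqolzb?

pliers

In screw: s→w is +4, c→h is +5, r→x is +6, e→l is +7 — the shift increases by 1 each position. Each letter shifts forward by (position + 4), i.e. 4, 5, 6, … — the shift grows by one for each successive letter.
Decoding tqolzb: t−4=p, q−5=l, o−6=i, l−7=e, z−8=r, b−9=s.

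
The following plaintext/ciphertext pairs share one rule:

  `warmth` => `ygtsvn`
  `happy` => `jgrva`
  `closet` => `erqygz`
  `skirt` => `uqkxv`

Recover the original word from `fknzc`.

Shifts by position in warmth: pos 0: w→y (+2), pos 1: a→g (+6), pos 2: r→t (+2), pos 3: m→s (+6) — repeating every 2. A repeating key of period 2 is used — shifts +2, +6 over and over.
Undoing it on fknzc: f−2=d, k−6=e, n−2=l, z−6=t, c−2=a.

delta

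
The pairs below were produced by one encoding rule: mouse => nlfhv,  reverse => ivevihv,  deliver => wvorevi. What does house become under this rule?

Each pair mirrors across the alphabet (m↔n, o↔l, u↔f): positions sum to 25. Each letter is replaced by its mirror in the alphabet: a↔z, b↔y, c↔x, and so on (the Atbash cipher).
On house: h↔s, o↔l, u↔f, s↔h, e↔v.

slfhv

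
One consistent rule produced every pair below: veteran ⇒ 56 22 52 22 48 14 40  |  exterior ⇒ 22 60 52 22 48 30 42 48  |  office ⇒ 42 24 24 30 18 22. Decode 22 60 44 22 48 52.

Each letter becomes 2×(its alphabet position, a=1..z=26) + 12.
Decoding 22 60 44 22 48 52: 22→(22−12)÷2=5=e, 60→(60−12)÷2=24=x, 44→(44−12)÷2=16=p, 22→(22−12)÷2=5=e, 48→(48−12)÷2=18=r, 52→(52−12)÷2=20=t.

expert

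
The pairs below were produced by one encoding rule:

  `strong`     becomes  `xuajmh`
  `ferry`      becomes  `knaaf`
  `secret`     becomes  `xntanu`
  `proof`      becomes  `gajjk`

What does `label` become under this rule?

szwns

s(18)→x(23) and t(19)→u(20) fit y≡23x+25 (mod 26); the inverse of 23 mod 26 is 17. Each letter's alphabet position (a=0..z=25) is mapped through 23·x+25 mod 26 — an affine cipher.
Applying it to label: l(11)→23·11+25≡18=s; a(0)→23·0+25≡25=z; b(1)→23·1+25≡22=w; e(4)→23·4+25≡13=n; l(11)→23·11+25≡18=s (all mod 26).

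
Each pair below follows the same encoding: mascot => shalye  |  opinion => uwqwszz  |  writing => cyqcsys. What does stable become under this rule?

yaikvp

In mascot: m→s is +6, a→h is +7, s→a is +8, c→l is +9 — the shift increases by 1 each position. The shift increases by 1 at each position, starting from +6: 6, 7, 8, ….
On stable: s+6=y, t+7=a, a+8=i, b+9=k, l+10=v, e+11=p.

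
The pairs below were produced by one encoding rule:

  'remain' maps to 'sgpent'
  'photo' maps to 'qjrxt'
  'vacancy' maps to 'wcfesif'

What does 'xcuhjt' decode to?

warden

In remain: r→s is +1, e→g is +2, m→p is +3, a→e is +4 — the shift increases by 1 each position. Each letter shifts forward by (position + 1), i.e. 1, 2, 3, … — the shift grows by one for each successive letter.
Reversing it on xcuhjt: x−1=w, c−2=a, u−3=r, h−4=d, j−5=e, t−6=n.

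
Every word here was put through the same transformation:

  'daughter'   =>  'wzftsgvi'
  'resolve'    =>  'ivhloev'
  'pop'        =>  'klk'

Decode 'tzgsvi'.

This is the alphabet-reversal cipher (Atbash): a becomes z, b becomes y, etc.
Undoing it on tzgsvi: t↔g, z↔a, g↔t, s↔h, v↔e, i↔r.

gather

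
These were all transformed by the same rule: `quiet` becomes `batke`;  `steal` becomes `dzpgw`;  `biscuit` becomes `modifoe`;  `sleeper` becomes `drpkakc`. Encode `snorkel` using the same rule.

dtzxvkw

Shifts by position in quiet: pos 0: q→b (+11), pos 1: u→a (+6), pos 2: i→t (+11), pos 3: e→k (+6) — repeating every 2. It's a Vigenère-style cipher with numeric key [11,6]: position i shifts by key[i mod 2].
Applying it to snorkel: s+11=d, n+6=t, o+11=z, r+6=x, k+11=v, e+6=k, l+11=w.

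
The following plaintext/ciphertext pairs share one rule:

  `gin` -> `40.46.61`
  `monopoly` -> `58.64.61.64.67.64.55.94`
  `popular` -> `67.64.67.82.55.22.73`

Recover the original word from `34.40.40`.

egg

With a=1..z=26, the number is 3·pos + 19.
Undoing it on 34.40.40: 34→(34−19)÷3=5=e, 40→(40−19)÷3=7=g, 40→(40−19)÷3=7=g.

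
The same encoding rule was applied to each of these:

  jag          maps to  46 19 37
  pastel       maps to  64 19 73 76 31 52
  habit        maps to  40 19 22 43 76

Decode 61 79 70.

our

j(#10)→46 and a(#1)→19: differences scale by 3, so n = 3·pos + 16. With a=1..z=26, the number is 3·pos + 16.
Undoing it on 61 79 70: 61→(61−16)÷3=15=o, 79→(79−16)÷3=21=u, 70→(70−16)÷3=18=r.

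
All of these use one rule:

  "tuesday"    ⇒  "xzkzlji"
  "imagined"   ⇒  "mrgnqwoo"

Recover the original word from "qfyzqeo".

massive

In tuesday: t→x is +4, u→z is +5, e→k is +6, s→z is +7 — the shift increases by 1 each position. Letter i (0-indexed) is shifted by i+4, so successive shifts are 4, 5, 6, ….
Reversing it on qfyzqeo: q−4=m, f−5=a, y−6=s, z−7=s, q−8=i, e−9=v, o−10=e.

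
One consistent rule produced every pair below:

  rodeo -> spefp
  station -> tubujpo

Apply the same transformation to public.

qvcmjd

Compare letters: r→s is +1, o→p is +1, d→e is +1 — a constant shift. Every letter moves 1 place later in the alphabet, wrapping around z→a.
For public: p+1=q, u+1=v, b+1=c, l+1=m, i+1=j, c+1=d.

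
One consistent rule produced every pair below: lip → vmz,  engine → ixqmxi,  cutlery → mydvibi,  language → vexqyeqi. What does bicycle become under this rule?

lmmimvi

The shift depends on letter class: consonant l→v is +10, but vowel i→m is +4. Two shifts are in play — +4 for a/e/i/o/u, +10 for every other letter.
For bicycle: b(cons)+10=l, i(vowel)+4=m, c(cons)+10=m, y(cons)+10=i, c(cons)+10=m, l(cons)+10=v, e(vowel)+4=i.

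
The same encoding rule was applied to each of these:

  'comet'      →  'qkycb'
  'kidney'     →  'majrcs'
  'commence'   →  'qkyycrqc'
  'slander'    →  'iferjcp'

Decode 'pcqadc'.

This is an affine cipher: with a=0,…,z=25, each position x becomes (19x+4) mod 26.
Undoing it on pcqadc: p(15)→11·(15−4)≡17=r; c(2)→11·(2−4)≡4=e; q(16)→11·(16−4)≡2=c; a(0)→11·(0−4)≡8=i; d(3)→11·(3−4)≡15=p; c(2)→11·(2−4)≡4=e (all mod 26).

recipe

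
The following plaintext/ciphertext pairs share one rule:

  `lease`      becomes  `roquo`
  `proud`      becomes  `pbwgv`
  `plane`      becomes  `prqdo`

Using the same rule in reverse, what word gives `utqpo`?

shape

l(11)→r(17) and e(4)→o(14) fit y≡19x+16 (mod 26); the inverse of 19 mod 26 is 11. Treating letters as 0–25, the rule is x ↦ 19x + 16 (mod 26).
Decoding utqpo: u(20)→11·(20−16)≡18=s; t(19)→11·(19−16)≡7=h; q(16)→11·(16−16)≡0=a; p(15)→11·(15−16)≡15=p; o(14)→11·(14−16)≡4=e (all mod 26).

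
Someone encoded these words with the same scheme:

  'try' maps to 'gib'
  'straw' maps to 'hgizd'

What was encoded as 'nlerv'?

Letters are reflected about the middle of the alphabet (position → 25−position): Atbash.
Reversing it on nlerv: n↔m, l↔o, e↔v, r↔i, v↔e.

movie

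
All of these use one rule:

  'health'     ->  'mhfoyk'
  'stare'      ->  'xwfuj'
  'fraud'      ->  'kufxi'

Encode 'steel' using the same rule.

xwjhq

A repeating key of period 2 is used — shifts +5, +3 over and over.
On steel: s+5=x, t+3=w, e+5=j, e+3=h, l+5=q.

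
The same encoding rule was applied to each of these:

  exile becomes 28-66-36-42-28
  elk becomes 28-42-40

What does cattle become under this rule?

24-20-58-58-42-28

Each letter becomes 2×(its alphabet position, a=1..z=26) + 18.
For cattle: c=3→24, a=1→20, t=20→58, t=20→58, l=12→42, e=5→28.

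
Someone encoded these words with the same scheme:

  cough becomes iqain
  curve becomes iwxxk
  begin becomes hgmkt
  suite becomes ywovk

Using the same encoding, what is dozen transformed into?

jqfgt

Shifts by position in cough: pos 0: c→i (+6), pos 1: o→q (+2), pos 2: u→a (+6), pos 3: g→i (+2) — repeating every 2. It's a Vigenère-style cipher with numeric key [6,2]: position i shifts by key[i mod 2].
For dozen: d+6=j, o+2=q, z+6=f, e+2=g, n+6=t.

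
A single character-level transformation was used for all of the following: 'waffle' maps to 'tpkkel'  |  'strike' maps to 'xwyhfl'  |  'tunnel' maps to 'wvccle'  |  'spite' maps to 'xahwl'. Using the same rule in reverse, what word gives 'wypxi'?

trash

w(22)→t(19) and a(0)→p(15) fit y≡25x+15 (mod 26); the inverse of 25 mod 26 is 25. Treating letters as 0–25, the rule is x ↦ 25x + 15 (mod 26).
Reversing it on wypxi: w(22)→25·(22−15)≡19=t; y(24)→25·(24−15)≡17=r; p(15)→25·(15−15)≡0=a; x(23)→25·(23−15)≡18=s; i(8)→25·(8−15)≡7=h (all mod 26).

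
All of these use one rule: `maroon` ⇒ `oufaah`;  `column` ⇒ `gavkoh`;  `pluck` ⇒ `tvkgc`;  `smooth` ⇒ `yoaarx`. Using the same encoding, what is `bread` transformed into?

nfsuz

m(12)→o(14) and a(0)→u(20) fit y≡19x+20 (mod 26); the inverse of 19 mod 26 is 11. Each letter's alphabet position (a=0..z=25) is mapped through 19·x+20 mod 26 — an affine cipher.
For bread: b(1)→19·1+20≡13=n; r(17)→19·17+20≡5=f; e(4)→19·4+20≡18=s; a(0)→19·0+20≡20=u; d(3)→19·3+20≡25=z (all mod 26).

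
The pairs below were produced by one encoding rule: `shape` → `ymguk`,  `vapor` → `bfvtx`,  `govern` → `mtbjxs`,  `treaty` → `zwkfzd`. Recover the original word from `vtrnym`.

polish

The shifts repeat in a cycle of length 2: positions 0,1,… shift by +6, +5, then the pattern repeats.
Decoding vtrnym: v−6=p, t−5=o, r−6=l, n−5=i, y−6=s, m−5=h.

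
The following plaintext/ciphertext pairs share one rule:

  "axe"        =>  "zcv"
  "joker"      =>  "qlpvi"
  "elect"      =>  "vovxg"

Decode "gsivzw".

Each pair mirrors across the alphabet (a↔z, x↔c, e↔v): positions sum to 25. Letters are reflected about the middle of the alphabet (position → 25−position): Atbash.
Undoing it on gsivzw: g↔t, s↔h, i↔r, v↔e, z↔a, w↔d.

thread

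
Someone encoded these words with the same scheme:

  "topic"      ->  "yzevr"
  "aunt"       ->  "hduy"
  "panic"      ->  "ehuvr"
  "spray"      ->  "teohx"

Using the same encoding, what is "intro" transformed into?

Each letter's alphabet position (a=0..z=25) is mapped through 5·x+7 mod 26 — an affine cipher.
On intro: i(8)→5·8+7≡21=v; n(13)→5·13+7≡20=u; t(19)→5·19+7≡24=y; r(17)→5·17+7≡14=o; o(14)→5·14+7≡25=z (all mod 26).

vuyoz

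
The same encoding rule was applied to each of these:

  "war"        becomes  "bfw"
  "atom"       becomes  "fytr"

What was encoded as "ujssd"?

Every letter moves 5 places later in the alphabet, wrapping around z→a.
Undoing it on ujssd: u−5=p, j−5=e, s−5=n, s−5=n, d−5=y.

penny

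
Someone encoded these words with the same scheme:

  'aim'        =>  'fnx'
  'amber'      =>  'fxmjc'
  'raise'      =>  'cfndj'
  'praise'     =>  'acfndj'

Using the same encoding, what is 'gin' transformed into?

rny

The shift depends on letter class: consonant m→x is +11, but vowel a→f is +5. Two shifts are in play — +5 for a/e/i/o/u, +11 for every other letter.
On gin: g(cons)+11=r, i(vowel)+5=n, n(cons)+11=y.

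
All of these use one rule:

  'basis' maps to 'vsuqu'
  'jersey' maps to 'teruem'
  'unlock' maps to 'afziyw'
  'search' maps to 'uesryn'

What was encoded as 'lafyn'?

punch

b(1)→v(21) and a(0)→s(18) fit y≡3x+18 (mod 26); the inverse of 3 mod 26 is 9. Each letter's alphabet position (a=0..z=25) is mapped through 3·x+18 mod 26 — an affine cipher.
Reversing it on lafyn: l(11)→9·(11−18)≡15=p; a(0)→9·(0−18)≡20=u; f(5)→9·(5−18)≡13=n; y(24)→9·(24−18)≡2=c; n(13)→9·(13−18)≡7=h (all mod 26).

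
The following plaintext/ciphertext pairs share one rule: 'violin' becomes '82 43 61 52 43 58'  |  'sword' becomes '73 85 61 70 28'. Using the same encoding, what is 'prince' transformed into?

64 70 43 58 25 31

v(#22)→82 and i(#9)→43: differences scale by 3, so n = 3·pos + 16. With a=1..z=26, the number is 3·pos + 16.
On prince: p=16→64, r=18→70, i=9→43, n=14→58, c=3→25, e=5→31.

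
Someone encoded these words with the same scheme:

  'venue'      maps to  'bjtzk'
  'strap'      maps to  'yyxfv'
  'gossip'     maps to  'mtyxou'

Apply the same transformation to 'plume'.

vqark

The shifts repeat in a cycle of length 2: positions 0,1,… shift by +6, +5, then the pattern repeats.
For plume: p+6=v, l+5=q, u+6=a, m+5=r, e+6=k.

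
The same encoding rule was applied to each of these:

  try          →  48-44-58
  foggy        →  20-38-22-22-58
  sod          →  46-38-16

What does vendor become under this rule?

t(#20)→48 and r(#18)→44: differences scale by 2, so n = 2·pos + 8. The formula is n = 2×(alphabet index, a=1) + 8.
For vendor: v=22→52, e=5→18, n=14→36, d=4→16, o=15→38, r=18→44.

52-18-36-16-38-44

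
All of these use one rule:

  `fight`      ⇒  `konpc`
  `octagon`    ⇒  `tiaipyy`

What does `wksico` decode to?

relate

In fight: f→k is +5, i→o is +6, g→n is +7, h→p is +8 — the shift increases by 1 each position. The shift increases by 1 at each position, starting from +5: 5, 6, 7, ….
Decoding wksico: w−5=r, k−6=e, s−7=l, i−8=a, c−9=t, o−10=e.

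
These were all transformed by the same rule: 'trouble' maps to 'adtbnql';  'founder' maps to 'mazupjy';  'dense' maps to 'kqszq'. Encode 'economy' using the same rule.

lotuarf

Shifts by position in trouble: pos 0: t→a (+7), pos 1: r→d (+12), pos 2: o→t (+5), pos 3: u→b (+7), pos 4: b→n (+12), pos 5: l→q (+5) — repeating every 3. It's a Vigenère-style cipher with numeric key [7,12,5]: position i shifts by key[i mod 3].
On economy: e+7=l, c+12=o, o+5=t, n+7=u, o+12=a, m+5=r, y+7=f.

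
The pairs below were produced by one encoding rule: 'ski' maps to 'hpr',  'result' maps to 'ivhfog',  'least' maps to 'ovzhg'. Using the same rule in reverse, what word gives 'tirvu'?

grief

Each pair mirrors across the alphabet (s↔h, k↔p, i↔r): positions sum to 25. This is the alphabet-reversal cipher (Atbash): a becomes z, b becomes y, etc.
Undoing it on tirvu: t↔g, i↔r, r↔i, v↔e, u↔f.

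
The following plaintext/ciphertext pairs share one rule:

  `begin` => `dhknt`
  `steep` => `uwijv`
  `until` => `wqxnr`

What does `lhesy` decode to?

In begin: b→d is +2, e→h is +3, g→k is +4, i→n is +5 — the shift increases by 1 each position. Letter i (0-indexed) is shifted by i+2, so successive shifts are 2, 3, 4, ….
Reversing it on lhesy: l−2=j, h−3=e, e−4=a, s−5=n, y−6=s.

jeans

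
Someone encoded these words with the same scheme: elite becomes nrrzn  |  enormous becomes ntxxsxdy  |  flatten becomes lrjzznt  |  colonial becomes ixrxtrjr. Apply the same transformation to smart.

The shift depends on letter class: consonant l→r is +6, but vowel e→n is +9. Vowels shift forward by 9 and consonants shift forward by 6.
For smart: s(cons)+6=y, m(cons)+6=s, a(vowel)+9=j, r(cons)+6=x, t(cons)+6=z.

ysjxz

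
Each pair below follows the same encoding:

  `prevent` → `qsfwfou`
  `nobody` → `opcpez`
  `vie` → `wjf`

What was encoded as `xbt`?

was

Compare letters: p→q is +1, r→s is +1, e→f is +1 — a constant shift. This is a Caesar cipher with shift 1.
Reversing it on xbt: x−1=w, b−1=a, t−1=s.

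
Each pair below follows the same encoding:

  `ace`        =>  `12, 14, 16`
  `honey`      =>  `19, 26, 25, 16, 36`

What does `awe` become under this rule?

12, 34, 16

Letters become their 1-based position plus 11 (so a→12, b→13, …).
For awe: a=1→12, w=23→34, e=5→16.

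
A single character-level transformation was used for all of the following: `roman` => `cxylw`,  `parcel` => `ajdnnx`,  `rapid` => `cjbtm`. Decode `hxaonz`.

wooden

The shifts repeat in a cycle of length 3: positions 0,1,… shift by +11, +9, +12, then the pattern repeats.
Decoding hxaonz: h−11=w, x−9=o, a−12=o, o−11=d, n−9=e, z−12=n.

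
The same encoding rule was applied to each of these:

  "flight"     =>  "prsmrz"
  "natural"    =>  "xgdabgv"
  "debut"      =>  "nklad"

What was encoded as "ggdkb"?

A repeating key of period 2 is used — shifts +10, +6 over and over.
Reversing it on ggdkb: g−10=w, g−6=a, d−10=t, k−6=e, b−10=r.

water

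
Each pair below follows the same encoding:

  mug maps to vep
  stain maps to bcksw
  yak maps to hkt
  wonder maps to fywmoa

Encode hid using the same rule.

The shift depends on letter class: consonant m→v is +9, but vowel u→e is +10. The rule splits by letter class: vowels +10, consonants +9.
Applying it to hid: h(cons)+9=q, i(vowel)+10=s, d(cons)+9=m.

qsm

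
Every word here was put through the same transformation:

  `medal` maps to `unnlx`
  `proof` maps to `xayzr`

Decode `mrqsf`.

eight

In medal: m→u is +8, e→n is +9, d→n is +10, a→l is +11 — the shift increases by 1 each position. Letter i (0-indexed) is shifted by i+8, so successive shifts are 8, 9, 10, ….
Reversing it on mrqsf: m−8=e, r−9=i, q−10=g, s−11=h, f−12=t.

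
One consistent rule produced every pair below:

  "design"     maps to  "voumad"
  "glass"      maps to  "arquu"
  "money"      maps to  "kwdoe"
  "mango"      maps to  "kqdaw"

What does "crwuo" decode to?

d(3)→v(21) and e(4)→o(14) fit y≡19x+16 (mod 26); the inverse of 19 mod 26 is 11. Treating letters as 0–25, the rule is x ↦ 19x + 16 (mod 26).
Undoing it on crwuo: c(2)→11·(2−16)≡2=c; r(17)→11·(17−16)≡11=l; w(22)→11·(22−16)≡14=o; u(20)→11·(20−16)≡18=s; o(14)→11·(14−16)≡4=e (all mod 26).

close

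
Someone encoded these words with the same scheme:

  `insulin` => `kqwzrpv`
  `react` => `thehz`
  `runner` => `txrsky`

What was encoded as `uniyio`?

sketch

In insulin: i→k is +2, n→q is +3, s→w is +4, u→z is +5 — the shift increases by 1 each position. The shift increases by 1 at each position, starting from +2: 2, 3, 4, ….
Reversing it on uniyio: u−2=s, n−3=k, i−4=e, y−5=t, i−6=c, o−7=h.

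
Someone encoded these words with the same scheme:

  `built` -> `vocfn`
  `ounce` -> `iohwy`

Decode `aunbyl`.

gather

Compare letters: b→v is +20, u→o is +20, i→c is +20 — a constant shift. Every letter moves 20 places later in the alphabet, wrapping around z→a.
Undoing it on aunbyl: a−20=g, u−20=a, n−20=t, b−20=h, y−20=e, l−20=r.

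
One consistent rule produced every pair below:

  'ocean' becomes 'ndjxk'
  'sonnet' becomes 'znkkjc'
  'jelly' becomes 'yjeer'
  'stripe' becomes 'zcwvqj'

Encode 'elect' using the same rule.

jejdc

This is an affine cipher: with a=0,…,z=25, each position x becomes (3x+23) mod 26.
Applying it to elect: e(4)→3·4+23≡9=j; l(11)→3·11+23≡4=e; e(4)→3·4+23≡9=j; c(2)→3·2+23≡3=d; t(19)→3·19+23≡2=c (all mod 26).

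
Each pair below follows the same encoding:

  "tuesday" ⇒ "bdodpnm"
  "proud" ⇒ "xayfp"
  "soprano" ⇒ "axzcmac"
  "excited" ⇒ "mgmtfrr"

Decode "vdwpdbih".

numerous

In tuesday: t→b is +8, u→d is +9, e→o is +10, s→d is +11 — the shift increases by 1 each position. Each letter shifts forward by (position + 8), i.e. 8, 9, 10, … — the shift grows by one for each successive letter.
Undoing it on vdwpdbih: v−8=n, d−9=u, w−10=m, p−11=e, d−12=r, b−13=o, i−14=u, h−15=s.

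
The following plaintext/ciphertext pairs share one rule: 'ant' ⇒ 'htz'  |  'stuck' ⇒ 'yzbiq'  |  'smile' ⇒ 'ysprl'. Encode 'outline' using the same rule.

The shift depends on letter class: consonant n→t is +6, but vowel a→h is +7. The rule splits by letter class: vowels +7, consonants +6.
On outline: o(vowel)+7=v, u(vowel)+7=b, t(cons)+6=z, l(cons)+6=r, i(vowel)+7=p, n(cons)+6=t, e(vowel)+7=l.

vbzrptl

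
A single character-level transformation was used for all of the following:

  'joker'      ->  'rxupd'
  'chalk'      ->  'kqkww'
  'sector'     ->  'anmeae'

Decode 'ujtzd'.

major

In joker: j→r is +8, o→x is +9, k→u is +10, e→p is +11 — the shift increases by 1 each position. The shift increases by 1 at each position, starting from +8: 8, 9, 10, ….
Decoding ujtzd: u−8=m, j−9=a, t−10=j, z−11=o, d−12=r.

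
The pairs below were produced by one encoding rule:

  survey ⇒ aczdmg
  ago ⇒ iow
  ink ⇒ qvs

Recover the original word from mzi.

era

Compare letters: s→a is +8, u→c is +8, r→z is +8 — a constant shift. It's a constant shift of +8 (ROT8).
Decoding mzi: m−8=e, z−8=r, i−8=a.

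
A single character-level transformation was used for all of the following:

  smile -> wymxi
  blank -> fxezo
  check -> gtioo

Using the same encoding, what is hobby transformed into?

lafnc

Shifts by position in smile: pos 0: s→w (+4), pos 1: m→y (+12), pos 2: i→m (+4), pos 3: l→x (+12) — repeating every 2. A repeating key of period 2 is used — shifts +4, +12 over and over.
For hobby: h+4=l, o+12=a, b+4=f, b+12=n, y+4=c.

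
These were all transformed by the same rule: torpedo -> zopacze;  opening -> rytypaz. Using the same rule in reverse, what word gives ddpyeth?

witness

Two steps: reverse the string, then apply a Caesar shift of +11.
Reversing it on ddpyeth: shift back: d−11=s, d−11=s, p−11=e, y−11=n, e−11=t, t−11=i, h−11=w → ssentiw; then reverse → witness.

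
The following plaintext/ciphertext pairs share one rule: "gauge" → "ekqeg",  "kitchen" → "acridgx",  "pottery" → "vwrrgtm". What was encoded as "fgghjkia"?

feedback

Each letter's alphabet position (a=0..z=25) is mapped through 25·x+10 mod 26 — an affine cipher.
Decoding fgghjkia: f(5)→25·(5−10)≡5=f; g(6)→25·(6−10)≡4=e; g(6)→25·(6−10)≡4=e; h(7)→25·(7−10)≡3=d; j(9)→25·(9−10)≡1=b; k(10)→25·(10−10)≡0=a; i(8)→25·(8−10)≡2=c; a(0)→25·(0−10)≡10=k (all mod 26).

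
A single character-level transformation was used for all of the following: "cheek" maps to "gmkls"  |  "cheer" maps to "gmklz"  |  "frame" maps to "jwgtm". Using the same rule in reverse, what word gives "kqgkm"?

In cheek: c→g is +4, h→m is +5, e→k is +6, e→l is +7 — the shift increases by 1 each position. The shift increases by 1 at each position, starting from +4: 4, 5, 6, ….
Decoding kqgkm: k−4=g, q−5=l, g−6=a, k−7=d, m−8=e.

glade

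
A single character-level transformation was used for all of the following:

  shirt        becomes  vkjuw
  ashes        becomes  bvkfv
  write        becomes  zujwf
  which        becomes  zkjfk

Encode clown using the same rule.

The shift depends on letter class: consonant s→v is +3, but vowel i→j is +1. Vowels shift forward by 1 and consonants shift forward by 3.
On clown: c(cons)+3=f, l(cons)+3=o, o(vowel)+1=p, w(cons)+3=z, n(cons)+3=q.

fopzq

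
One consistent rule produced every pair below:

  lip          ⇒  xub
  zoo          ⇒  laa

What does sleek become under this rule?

This is a Caesar cipher with shift 12.
Applying it to sleek: s+12=e, l+12=x, e+12=q, e+12=q, k+12=w.

exqqw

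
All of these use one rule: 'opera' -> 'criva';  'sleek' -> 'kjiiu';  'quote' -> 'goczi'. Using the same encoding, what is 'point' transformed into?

rcqnz

This is an affine cipher: with a=0,…,z=25, each position x becomes (15x+0) mod 26.
For point: p(15)→15·15+0≡17=r; o(14)→15·14+0≡2=c; i(8)→15·8+0≡16=q; n(13)→15·13+0≡13=n; t(19)→15·19+0≡25=z (all mod 26).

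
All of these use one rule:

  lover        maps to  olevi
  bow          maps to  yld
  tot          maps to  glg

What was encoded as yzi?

bar

This is the alphabet-reversal cipher (Atbash): a becomes z, b becomes y, etc.
Undoing it on yzi: y↔b, z↔a, i↔r.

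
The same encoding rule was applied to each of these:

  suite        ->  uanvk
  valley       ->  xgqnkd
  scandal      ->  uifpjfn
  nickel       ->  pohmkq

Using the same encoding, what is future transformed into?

It's a Vigenère-style cipher with numeric key [2,6,5]: position i shifts by key[i mod 3].
Applying it to future: f+2=h, u+6=a, t+5=y, u+2=w, r+6=x, e+5=j.

haywxj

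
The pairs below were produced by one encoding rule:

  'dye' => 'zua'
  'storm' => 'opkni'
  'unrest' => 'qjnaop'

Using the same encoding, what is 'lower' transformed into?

Compare letters: d→z is +22, y→u is +22, e→a is +22 — a constant shift. It's a constant shift of +22 (ROT22).
On lower: l+22=h, o+22=k, w+22=s, e+22=a, r+22=n.

hksan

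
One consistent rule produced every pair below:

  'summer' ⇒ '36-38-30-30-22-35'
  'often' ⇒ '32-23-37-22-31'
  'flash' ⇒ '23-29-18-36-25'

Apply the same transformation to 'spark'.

s is letter #19 and maps to 36: an offset of 17. Each letter is replaced by its alphabet position (a=1..z=26) + 17.
Applying it to spark: s=19→36, p=16→33, a=1→18, r=18→35, k=11→28.

36-33-18-35-28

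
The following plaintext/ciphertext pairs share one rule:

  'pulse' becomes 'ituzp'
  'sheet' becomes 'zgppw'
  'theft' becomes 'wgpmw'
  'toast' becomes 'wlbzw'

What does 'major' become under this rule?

rbalc

Treating letters as 0–25, the rule is x ↦ 23x + 1 (mod 26).
For major: m(12)→23·12+1≡17=r; a(0)→23·0+1≡1=b; j(9)→23·9+1≡0=a; o(14)→23·14+1≡11=l; r(17)→23·17+1≡2=c (all mod 26).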